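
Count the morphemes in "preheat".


Word: "preheat"
Morphemes: pre- + heat
Each morpheme carries meaning
= 2 morphemes


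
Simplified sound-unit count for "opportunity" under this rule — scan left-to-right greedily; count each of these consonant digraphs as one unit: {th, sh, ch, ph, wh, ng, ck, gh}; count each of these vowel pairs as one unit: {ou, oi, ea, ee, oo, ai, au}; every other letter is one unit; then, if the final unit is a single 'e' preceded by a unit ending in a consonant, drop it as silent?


Word: "opportunity" (11 letters)
Left-to-right scan:
  (1) 'o' (letter)
  (2) 'p' (letter)
  (3) 'p' (letter)
  (4) 'o' (letter)
  (5) 'r' (letter)
  (6) 't' (letter)
  (7) 'u' (letter)
  (8) 'n' (letter)
  (9) 'i' (letter)
  (10) 't' (letter)
  (11) 'y' (letter)
Units from scan: 11
Sound units = 11 units


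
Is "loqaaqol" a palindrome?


Word: "loqaaqol"
Reversed: "loqaaqol"
Forward == Backward? loqaaqol == loqaaqol
Palindrome = Yes


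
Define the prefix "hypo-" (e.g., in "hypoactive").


Prefix: hypo-
Example: hypoactive (hypo- + active)
Meaning = under / below normal


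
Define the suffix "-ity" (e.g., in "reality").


Suffix: -ity
As in: reality -> real + -ity
Meaning = quality of


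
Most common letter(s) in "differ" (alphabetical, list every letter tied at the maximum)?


Word: "differ"
Letter counts:
  'd': 1
  'e': 1
  'f': 2
  'i': 1
  'r': 1
Maximum count = 2
Most frequent = 'f' (2 times each)


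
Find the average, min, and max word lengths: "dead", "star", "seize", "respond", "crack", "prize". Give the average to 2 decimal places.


Lengths: "dead"=4, "star"=4, "seize"=5, "respond"=7, "crack"=5, "prize"=5
Sum = 30, Count = 6
Average = 30/6 = 5.00
= avg=5.00, min=4, max=7


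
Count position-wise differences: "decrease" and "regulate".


Comparing character by character (same length = 8):
  Pos 0: 'd' vs 'r' !=
  Pos 1: 'e' vs 'e' =
  Pos 2: 'c' vs 'g' !=
  Pos 3: 'r' vs 'u' !=
  Pos 4: 'e' vs 'l' !=
  Pos 5: 'a' vs 'a' =
  Pos 6: 's' vs 't' !=
  Pos 7: 'e' vs 'e' =
Hamming distance = 5


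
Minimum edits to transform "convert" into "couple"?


Word 1: "convert" (length 7)
Word 2: "couple" (length 6)
One optimal edit sequence (insert/delete/substitute each cost 1):
  1. keep 'c'
  2. keep 'o'
  3. delete 'n'  (+1)
  4. substitute 'v' -> 'u'  (+1)
  5. substitute 'e' -> 'p'  (+1)
  6. substitute 'r' -> 'l'  (+1)
  7. substitute 't' -> 'e'  (+1)
Total edit operations: 5
Edit distance = 5


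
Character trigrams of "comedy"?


Word: "comedy" (length 6)
Number of trigrams = 6 - 3 + 1 = 4
  Position 0: "com"
  Position 1: "ome"
  Position 2: "med"
  Position 3: "edy"
Trigrams = "com", "ome", "med", "edy"


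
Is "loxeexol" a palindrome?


Word: "loxeexol"
Reversed: "loxeexol"
Forward == Backward? loxeexol == loxeexol
Palindrome = Yes


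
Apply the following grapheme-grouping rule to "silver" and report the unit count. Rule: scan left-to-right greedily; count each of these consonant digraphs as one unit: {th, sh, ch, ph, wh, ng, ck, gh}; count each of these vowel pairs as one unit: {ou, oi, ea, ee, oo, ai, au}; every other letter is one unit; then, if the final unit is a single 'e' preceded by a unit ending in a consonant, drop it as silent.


Word: "silver" (6 letters)
Left-to-right scan:
  [1] 's' (letter)
  [2] 'i' (letter)
  [3] 'l' (letter)
  [4] 'v' (letter)
  [5] 'e' (letter)
  [6] 'r' (letter)
Units from scan: 6
Sound units = 6 units


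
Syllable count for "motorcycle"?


Word: "motorcycle"
Syllable breakdown: mo-tor-cy-cle
Counting: 4 parts
= 4 syllables


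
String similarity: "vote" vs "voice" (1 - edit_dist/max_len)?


Word 1: "vote" (length 4)
Word 2: "voice" (length 5)
One optimal edit sequence:
  1. keep 'v'
  2. keep 'o'
  3. insert 'i'  (+1)
  4. substitute 't' -> 'c'  (+1)
  5. keep 'e'
Edit distance = 2
Max length = max(4, 5) = 5
Similarity = 1 - 2/5
= 0.6000


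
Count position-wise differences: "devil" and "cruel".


Comparing character by character (same length = 5):
  Pos 0: 'd' vs 'c' !=
  Pos 1: 'e' vs 'r' !=
  Pos 2: 'v' vs 'u' !=
  Pos 3: 'i' vs 'e' !=
  Pos 4: 'l' vs 'l' =
Hamming distance = 4


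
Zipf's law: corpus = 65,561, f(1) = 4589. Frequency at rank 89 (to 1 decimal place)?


Zipf's law: f(r) = f(1) / r
f(1) = 4589
f(89) = 4589 / 89
= 51.6 occurrences


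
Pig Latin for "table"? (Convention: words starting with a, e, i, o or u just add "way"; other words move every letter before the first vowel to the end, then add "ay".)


Word: "table"
Starts with consonant(s) → move to end, add 'ay'
Consonant cluster: "t"
Pig Latin = "abletay"


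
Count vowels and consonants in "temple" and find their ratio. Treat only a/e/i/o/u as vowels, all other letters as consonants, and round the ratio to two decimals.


Word: "temple"
Vowels (a,e,i,o,u): 2
Consonants: 4
Ratio = 2/4
= 0.50


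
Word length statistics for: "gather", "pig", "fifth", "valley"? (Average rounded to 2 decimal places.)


Lengths: "gather"=6, "pig"=3, "fifth"=5, "valley"=6
Sum = 20, Count = 4
Average = 20/4 = 5.00
= avg=5.00, min=3, max=6


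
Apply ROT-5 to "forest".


Word: "forest"
Shift: 5
Each letter → (letter + shift) mod 26:
  'f' (5) + 5 = 10 → 'k'
  'o' (14) + 5 = 19 → 't'
  'r' (17) + 5 = 22 → 'w'
  'e' (4) + 5 = 9 → 'j'
  's' (18) + 5 = 23 → 'x'
  't' (19) + 5 = 24 → 'y'
Result = "ktwjxy"


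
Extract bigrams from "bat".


Word: "bat" (length 3)
Number of bigrams = 3 - 2 + 1 = 2
  Position 0: "ba"
  Position 1: "at"
Bigrams = "ba", "at"


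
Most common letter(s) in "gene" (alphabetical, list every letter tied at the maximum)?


Word: "gene"
Letter counts:
  'e': 2
  'g': 1
  'n': 1
Maximum count = 2
Most frequent = 'e' (2 times each)


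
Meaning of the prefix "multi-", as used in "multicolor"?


Prefix: multi-
Example: multicolor = multi- + color
Meaning = many


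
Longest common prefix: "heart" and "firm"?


Word 1: "heart"
Word 2: "firm"
Comparing from start:
  Pos 0: 'h' != 'f' (stop)
LCP = "" (length 0)


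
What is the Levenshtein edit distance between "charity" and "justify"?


Word 1: "charity" (length 7)
Word 2: "justify" (length 7)
One optimal edit sequence (insert/delete/substitute each cost 1):
  1. substitute 'c' -> 'j'  (+1)
  2. substitute 'h' -> 'u'  (+1)
  3. substitute 'a' -> 's'  (+1)
  4. substitute 'r' -> 't'  (+1)
  5. keep 'i'
  6. substitute 't' -> 'f'  (+1)
  7. keep 'y'
Total edit operations: 5
Edit distance = 5


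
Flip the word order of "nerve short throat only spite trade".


Original: "nerve short throat only spite trade"
Words (1..n): nerve | short | throat | only | spite | trade
Reversed (n..1): trade | spite | only | throat | short | nerve
Result = "trade spite only throat short nerve"


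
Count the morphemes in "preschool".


Word: "preschool"
Morphemes: pre- + school
Each morpheme carries meaning
= 2 morphemes


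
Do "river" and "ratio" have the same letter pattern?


Pattern of "river": [0, 1, 2, 3, 0]
Pattern of "ratio": [0, 1, 2, 3, 4]
Patterns do not match
Same pattern = No


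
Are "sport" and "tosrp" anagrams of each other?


Word 1: "sport" → sorted: oprst
Word 2: "tosrp" → sorted: oprst
Same letters? oprst == oprst
Anagram = Yes


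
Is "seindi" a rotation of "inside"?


Word: "inside", Candidate: "seindi"
Method: check if candidate is substring of word+word
"insideinside" contains "seindi"? No
Is rotation = No


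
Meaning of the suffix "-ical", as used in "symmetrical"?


Suffix: -ical
Example: symmetrical (symmetry + -ical, with a spelling change)
Meaning = relating to


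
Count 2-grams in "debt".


Word: "debt" (length 4)
Number of 2-grams = length - 2 + 1 = 4 - 2 + 1
= 3


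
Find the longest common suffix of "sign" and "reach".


Word 1: "sign"
Word 2: "reach"
Comparing from end:
  Pos -1: 'n' != 'h' (stop)
LCS = "" (length 0)


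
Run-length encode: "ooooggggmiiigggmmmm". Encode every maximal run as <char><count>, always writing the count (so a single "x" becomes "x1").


String: "ooooggggmiiigggmmmm"
Scanning for consecutive runs:
  'o' x 4
  'g' x 4
  'm' x 1
  'i' x 3
  'g' x 3
  'm' x 4
RLE = "o4g4m1i3g3m4"


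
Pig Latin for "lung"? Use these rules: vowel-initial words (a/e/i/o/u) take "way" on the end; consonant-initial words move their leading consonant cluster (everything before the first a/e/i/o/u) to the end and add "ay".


Word: "lung"
Starts with consonant(s) → move to end, add 'ay'
Consonant cluster: "l"
Pig Latin = "unglay"


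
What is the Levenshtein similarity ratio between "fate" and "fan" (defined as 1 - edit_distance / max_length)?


Word 1: "fate" (length 4)
Word 2: "fan" (length 3)
One optimal edit sequence:
  1. keep 'f'
  2. keep 'a'
  3. delete 't'  (+1)
  4. substitute 'e' -> 'n'  (+1)
Edit distance = 2
Max length = max(4, 3) = 4
Similarity = 1 - 2/4
= 0.5000


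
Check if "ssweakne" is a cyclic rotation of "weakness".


Word: "weakness", Candidate: "ssweakne"
Method: check if candidate is substring of word+word
"weaknessweakness" contains "ssweakne"? Yes
Is rotation = Yes


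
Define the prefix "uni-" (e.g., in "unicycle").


Prefix: uni-
Example: unicycle = uni- + cycle
Meaning = one


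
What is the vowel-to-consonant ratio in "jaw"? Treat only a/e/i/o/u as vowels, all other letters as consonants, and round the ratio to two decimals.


Word: "jaw"
Vowels (a,e,i,o,u): 1
Consonants: 2
Ratio = 1/2
= 0.50


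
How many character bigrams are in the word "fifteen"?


Word: "fifteen" (length 7)
Number of 2-grams = length - 2 + 1 = 7 - 2 + 1
= 6


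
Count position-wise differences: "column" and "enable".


Comparing character by character (same length = 6):
  Pos 0: 'c' vs 'e' !=
  Pos 1: 'o' vs 'n' !=
  Pos 2: 'l' vs 'a' !=
  Pos 3: 'u' vs 'b' !=
  Pos 4: 'm' vs 'l' !=
  Pos 5: 'n' vs 'e' !=
Hamming distance = 6


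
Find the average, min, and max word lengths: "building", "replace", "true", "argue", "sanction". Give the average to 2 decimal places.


Lengths: "building"=8, "replace"=7, "true"=4, "argue"=5, "sanction"=8
Sum = 32, Count = 5
Average = 32/5 = 6.40
= avg=6.40, min=4, max=8


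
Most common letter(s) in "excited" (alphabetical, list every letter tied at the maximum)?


Word: "excited"
Letter counts:
  'c': 1
  'd': 1
  'e': 2
  'i': 1
  't': 1
  'x': 1
Maximum count = 2
Most frequent = 'e' (2 times each)


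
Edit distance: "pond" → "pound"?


Word 1: "pond" (length 4)
Word 2: "pound" (length 5)
One optimal edit sequence (insert/delete/substitute each cost 1):
  1. keep 'p'
  2. keep 'o'
  3. insert 'u'  (+1)
  4. keep 'n'
  5. keep 'd'
Total edit operations: 1
Edit distance = 1


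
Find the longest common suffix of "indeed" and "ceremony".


Word 1: "indeed"
Word 2: "ceremony"
Comparing from end:
  Pos -1: 'd' != 'y' (stop)
LCS = "" (length 0)


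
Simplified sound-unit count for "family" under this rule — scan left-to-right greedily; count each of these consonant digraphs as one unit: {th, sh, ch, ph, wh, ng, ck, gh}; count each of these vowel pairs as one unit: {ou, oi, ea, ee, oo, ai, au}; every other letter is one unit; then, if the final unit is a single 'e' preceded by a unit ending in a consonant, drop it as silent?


Word: "family" (6 letters)
Left-to-right scan:
  [1] 'f' (letter)
  [2] 'a' (letter)
  [3] 'm' (letter)
  [4] 'i' (letter)
  [5] 'l' (letter)
  [6] 'y' (letter)
Units from scan: 6
Sound units = 6 units


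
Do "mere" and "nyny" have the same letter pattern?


Pattern of "mere": [0, 1, 2, 1]
Pattern of "nyny": [0, 1, 0, 1]
Patterns do not match
Same pattern = No


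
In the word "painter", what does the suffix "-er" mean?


Suffix: -er
Example: painter (paint + -er)
Meaning = one who / more


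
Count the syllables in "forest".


Word: "forest"
Syllable breakdown: for | est
Counting: 2 parts
= 2 syllables


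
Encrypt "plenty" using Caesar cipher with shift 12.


Word: "plenty"
Shift: 12
Each letter → (letter + shift) mod 26:
  'p' (15) + 12 = 1 → 'b'
  'l' (11) + 12 = 23 → 'x'
  'e' (4) + 12 = 16 → 'q'
  'n' (13) + 12 = 25 → 'z'
  't' (19) + 12 = 5 → 'f'
  'y' (24) + 12 = 10 → 'k'
Result = "bxqzfk"


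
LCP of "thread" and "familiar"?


Word 1: "thread"
Word 2: "familiar"
Comparing from start:
  Pos 0: 't' != 'f' (stop)
LCP = "" (length 0)


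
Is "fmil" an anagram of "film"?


Word 1: "film" → sorted: film
Word 2: "fmil" → sorted: film
Same letters? film == film
Anagram = Yes


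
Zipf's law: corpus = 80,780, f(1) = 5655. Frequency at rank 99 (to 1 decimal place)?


Zipf's law: f(r) = f(1) / r
f(1) = 5655
f(99) = 5655 / 99
= 57.1 occurrences


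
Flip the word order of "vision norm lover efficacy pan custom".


Original: "vision norm lover efficacy pan custom"
Words (1..n): vision | norm | lover | efficacy | pan | custom
Reversed (n..1): custom | pan | efficacy | lover | norm | vision
Result = "custom pan efficacy lover norm vision"


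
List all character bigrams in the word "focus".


Word: "focus" (length 5)
Number of bigrams = 5 - 2 + 1 = 4
  Position 0: "fo"
  Position 1: "oc"
  Position 2: "cu"
  Position 3: "us"
Bigrams = "fo", "oc", "cu", "us"


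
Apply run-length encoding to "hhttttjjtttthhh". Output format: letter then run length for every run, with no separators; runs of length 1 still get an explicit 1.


String: "hhttttjjtttthhh"
Scanning for consecutive runs:
  'h' x 2
  't' x 4
  'j' x 2
  't' x 4
  'h' x 3
RLE = "h2t4j2t4h3"


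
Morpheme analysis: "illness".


Word: "illness"
Morphemes: ill | -ness
Each morpheme carries meaning
= 2 morphemes


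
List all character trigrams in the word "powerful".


Word: "powerful" (length 8)
Number of trigrams = 8 - 3 + 1 = 6
  Position 0: "pow"
  Position 1: "owe"
  Position 2: "wer"
  Position 3: "erf"
  Position 4: "rfu"
  Position 5: "ful"
Trigrams = "pow", "owe", "wer", "erf", "rfu", "ful"


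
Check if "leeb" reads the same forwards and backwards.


Word: "leeb"
Reversed: "beel"
Forward == Backward? leeb != beel
Palindrome = No


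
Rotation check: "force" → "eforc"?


Word: "force", Candidate: "eforc"
Method: check if candidate is substring of word+word
"forceforce" contains "eforc"? Yes
Is rotation = Yes


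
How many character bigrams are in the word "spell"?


Word: "spell" (length 5)
Number of 2-grams = length - 2 + 1 = 5 - 2 + 1
= 4


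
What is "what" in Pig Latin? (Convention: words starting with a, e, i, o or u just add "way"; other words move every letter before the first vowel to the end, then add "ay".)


Word: "what"
Starts with consonant(s) → move to end, add 'ay'
Consonant cluster: "wh"
Pig Latin = "atwhay"


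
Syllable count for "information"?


Word: "information"
Syllable breakdown: in · for · ma · tion
Counting: 4 parts
= 4 syllables


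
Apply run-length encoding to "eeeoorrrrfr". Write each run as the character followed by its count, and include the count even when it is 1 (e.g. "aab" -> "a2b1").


String: "eeeoorrrrfr"
Scanning for consecutive runs:
  'e' x 3
  'o' x 2
  'r' x 4
  'f' x 1
  'r' x 1
RLE = "e3o2r4f1r1"


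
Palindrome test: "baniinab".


Word: "baniinab"
Reversed: "baniinab"
Forward == Backward? baniinab == baniinab
Palindrome = Yes


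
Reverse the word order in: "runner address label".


Original: "runner address label"
Words (1..n): runner | address | label
Reversed (n..1): label | address | runner
Result = "label address runner"


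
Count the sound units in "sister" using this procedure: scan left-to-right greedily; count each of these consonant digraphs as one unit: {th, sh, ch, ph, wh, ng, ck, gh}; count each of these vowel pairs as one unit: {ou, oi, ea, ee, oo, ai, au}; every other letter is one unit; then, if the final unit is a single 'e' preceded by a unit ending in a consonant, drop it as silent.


Word: "sister" (6 letters)
Left-to-right scan:
  [1] 's' (letter)
  [2] 'i' (letter)
  [3] 's' (letter)
  [4] 't' (letter)
  [5] 'e' (letter)
  [6] 'r' (letter)
Units from scan: 6
Sound units = 6 units


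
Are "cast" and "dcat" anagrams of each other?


Word 1: "cast" → sorted: acst
Word 2: "dcat" → sorted: acdt
Same letters? acst != acdt
Anagram = No


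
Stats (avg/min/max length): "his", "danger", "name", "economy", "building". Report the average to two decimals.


Lengths: "his"=3, "danger"=6, "name"=4, "economy"=7, "building"=8
Sum = 28, Count = 5
Average = 28/5 = 5.60
= avg=5.60, min=3, max=8


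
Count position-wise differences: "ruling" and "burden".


Comparing character by character (same length = 6):
  Pos 0: 'r' vs 'b' !=
  Pos 1: 'u' vs 'u' =
  Pos 2: 'l' vs 'r' !=
  Pos 3: 'i' vs 'd' !=
  Pos 4: 'n' vs 'e' !=
  Pos 5: 'g' vs 'n' !=
Hamming distance = 5


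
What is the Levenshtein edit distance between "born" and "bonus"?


Word 1: "born" (length 4)
Word 2: "bonus" (length 5)
One optimal edit sequence (insert/delete/substitute each cost 1):
  1. keep 'b'
  2. keep 'o'
  3. insert 'n'  (+1)
  4. substitute 'r' -> 'u'  (+1)
  5. substitute 'n' -> 's'  (+1)
Total edit operations: 3
Edit distance = 3


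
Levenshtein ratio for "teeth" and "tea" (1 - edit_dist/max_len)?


Word 1: "teeth" (length 5)
Word 2: "tea" (length 3)
One optimal edit sequence:
  1. keep 't'
  2. delete 'e'  (+1)
  3. keep 'e'
  4. delete 't'  (+1)
  5. substitute 'h' -> 'a'  (+1)
Edit distance = 3
Max length = max(5, 3) = 5
Similarity = 1 - 3/5
= 0.4000


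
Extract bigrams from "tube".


Word: "tube" (length 4)
Number of bigrams = 4 - 2 + 1 = 3
  Position 0: "tu"
  Position 1: "ub"
  Position 2: "be"
Bigrams = "tu", "ub", "be"


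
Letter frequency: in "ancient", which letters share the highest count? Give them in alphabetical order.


Word: "ancient"
Letter counts:
  'a': 1
  'c': 1
  'e': 1
  'i': 1
  'n': 2
  't': 1
Maximum count = 2
Most frequent = 'n' (2 times each)


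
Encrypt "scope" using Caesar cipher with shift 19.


Word: "scope"
Shift: 19
Each letter → (letter + shift) mod 26:
  's' (18) + 19 = 11 → 'l'
  'c' (2) + 19 = 21 → 'v'
  'o' (14) + 19 = 7 → 'h'
  'p' (15) + 19 = 8 → 'i'
  'e' (4) + 19 = 23 → 'x'
Result = "lvhix"


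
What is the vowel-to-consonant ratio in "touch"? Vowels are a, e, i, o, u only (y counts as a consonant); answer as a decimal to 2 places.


Word: "touch"
Vowels (a,e,i,o,u): 2
Consonants: 3
Ratio = 2/3
= 0.67


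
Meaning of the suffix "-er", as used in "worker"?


Suffix: -er
As in: worker -> work + -er
Meaning = one who / more


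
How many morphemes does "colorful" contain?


Word: "colorful"
Morphemes: color + -ful
Each morpheme carries meaning
= 2 morphemes


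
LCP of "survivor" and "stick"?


Word 1: "survivor"
Word 2: "stick"
Comparing from start:
  Pos 0: 's' == 's'
  Pos 1: 'u' != 't' (stop)
LCP = "s" (length 1)


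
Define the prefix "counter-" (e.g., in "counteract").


Prefix: counter-
Example: counteract (counter- + act)
Meaning = against / opposite


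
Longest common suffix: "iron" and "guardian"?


Word 1: "iron"
Word 2: "guardian"
Comparing from end:
  Pos -1: 'n' == 'n'
  Pos -2: 'o' != 'a' (stop)
LCS = "n" (length 1)


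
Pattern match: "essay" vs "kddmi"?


Pattern of "essay": [0, 1, 1, 2, 3]
Pattern of "kddmi": [0, 1, 1, 2, 3]
Patterns match
Same pattern = Yes


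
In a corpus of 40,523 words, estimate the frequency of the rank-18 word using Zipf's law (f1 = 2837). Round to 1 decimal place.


Zipf's law: f(r) = f(1) / r
f(1) = 2837
f(18) = 2837 / 18
= 157.6 occurrences


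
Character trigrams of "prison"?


Word: "prison" (length 6)
Number of trigrams = 6 - 3 + 1 = 4
  Position 0: "pri"
  Position 1: "ris"
  Position 2: "iso"
  Position 3: "son"
Trigrams = "pri", "ris", "iso", "son"


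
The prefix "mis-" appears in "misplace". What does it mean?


Prefix: mis-
As in: misplace -> mis- + place
Meaning = wrongly


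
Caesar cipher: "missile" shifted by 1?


Word: "missile"
Shift: 1
Each letter → (letter + shift) mod 26:
  'm' (12) + 1 = 13 → 'n'
  'i' (8) + 1 = 9 → 'j'
  's' (18) + 1 = 19 → 't'
  's' (18) + 1 = 19 → 't'
  'i' (8) + 1 = 9 → 'j'
  'l' (11) + 1 = 12 → 'm'
  'e' (4) + 1 = 5 → 'f'
Result = "njttjmf"


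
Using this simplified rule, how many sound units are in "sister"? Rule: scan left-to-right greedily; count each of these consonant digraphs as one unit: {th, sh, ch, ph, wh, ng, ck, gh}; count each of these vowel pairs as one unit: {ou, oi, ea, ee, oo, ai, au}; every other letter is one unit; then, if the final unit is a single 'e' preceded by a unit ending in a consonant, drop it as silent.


Word: "sister" (6 letters)
Left-to-right scan:
  (1) 's' (letter)
  (2) 'i' (letter)
  (3) 's' (letter)
  (4) 't' (letter)
  (5) 'e' (letter)
  (6) 'r' (letter)
Units from scan: 6
Sound units = 6 units


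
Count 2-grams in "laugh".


Word: "laugh" (length 5)
Number of 2-grams = length - 2 + 1 = 5 - 2 + 1
= 4


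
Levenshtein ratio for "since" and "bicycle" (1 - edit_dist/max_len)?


Word 1: "since" (length 5)
Word 2: "bicycle" (length 7)
One optimal edit sequence:
  1. substitute 's' -> 'b'  (+1)
  2. keep 'i'
  3. insert 'c'  (+1)
  4. substitute 'n' -> 'y'  (+1)
  5. keep 'c'
  6. insert 'l'  (+1)
  7. keep 'e'
Edit distance = 4
Max length = max(5, 7) = 7
Similarity = 1 - 4/7
= 0.4286


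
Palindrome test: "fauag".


Word: "fauag"
Reversed: "gauaf"
Forward == Backward? fauag != gauaf
Palindrome = No


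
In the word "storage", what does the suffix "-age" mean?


Suffix: -age
As in: storage -> store + -age, with a spelling change
Meaning = result / collection


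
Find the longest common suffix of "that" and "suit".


Word 1: "that"
Word 2: "suit"
Comparing from end:
  Pos -1: 't' == 't'
  Pos -2: 'a' != 'i' (stop)
LCS = "t" (length 1)


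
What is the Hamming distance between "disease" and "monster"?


Comparing character by character (same length = 7):
  Pos 0: 'd' vs 'm' !=
  Pos 1: 'i' vs 'o' !=
  Pos 2: 's' vs 'n' !=
  Pos 3: 'e' vs 's' !=
  Pos 4: 'a' vs 't' !=
  Pos 5: 's' vs 'e' !=
  Pos 6: 'e' vs 'r' !=
Hamming distance = 7


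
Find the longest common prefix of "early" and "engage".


Word 1: "early"
Word 2: "engage"
Comparing from start:
  Pos 0: 'e' == 'e'
  Pos 1: 'a' != 'n' (stop)
LCP = "e" (length 1)


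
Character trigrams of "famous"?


Word: "famous" (length 6)
Number of trigrams = 6 - 3 + 1 = 4
  Position 0: "fam"
  Position 1: "amo"
  Position 2: "mou"
  Position 3: "ous"
Trigrams = "fam", "amo", "mou", "ous"


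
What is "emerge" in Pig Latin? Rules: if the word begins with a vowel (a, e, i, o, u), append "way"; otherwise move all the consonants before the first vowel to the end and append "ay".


Word: "emerge"
Starts with vowel → add 'way'
Pig Latin = "emergeway"


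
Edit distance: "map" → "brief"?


Word 1: "map" (length 3)
Word 2: "brief" (length 5)
One optimal edit sequence (insert/delete/substitute each cost 1):
  1. insert 'b'  (+1)
  2. insert 'r'  (+1)
  3. substitute 'm' -> 'i'  (+1)
  4. substitute 'a' -> 'e'  (+1)
  5. substitute 'p' -> 'f'  (+1)
Total edit operations: 5
Edit distance = 5


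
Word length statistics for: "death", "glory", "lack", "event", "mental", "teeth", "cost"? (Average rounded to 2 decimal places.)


Lengths: "death"=5, "glory"=5, "lack"=4, "event"=5, "mental"=6, "teeth"=5, "cost"=4
Sum = 34, Count = 7
Average = 34/7 = 4.86
= avg=4.86, min=4, max=6


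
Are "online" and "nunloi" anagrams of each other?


Word 1: "online" → sorted: eilnno
Word 2: "nunloi" → sorted: ilnnou
Same letters? eilnno != ilnnou
Anagram = No


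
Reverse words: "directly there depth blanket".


Original: "directly there depth blanket"
Words (1..n): directly | there | depth | blanket
Reversed (n..1): blanket | depth | there | directly
Result = "blanket depth there directly"


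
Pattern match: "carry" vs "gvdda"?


Pattern of "carry": [0, 1, 2, 2, 3]
Pattern of "gvdda": [0, 1, 2, 2, 3]
Patterns match
Same pattern = Yes


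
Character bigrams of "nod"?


Word: "nod" (length 3)
Number of bigrams = 3 - 2 + 1 = 2
  Position 0: "no"
  Position 1: "od"
Bigrams = "no", "od"


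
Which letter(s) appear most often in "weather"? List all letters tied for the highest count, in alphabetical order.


Word: "weather"
Letter counts:
  'a': 1
  'e': 2
  'h': 1
  'r': 1
  't': 1
  'w': 1
Maximum count = 2
Most frequent = 'e' (2 times each)


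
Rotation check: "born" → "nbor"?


Word: "born", Candidate: "nbor"
Method: check if candidate is substring of word+word
"bornborn" contains "nbor"? Yes
Is rotation = Yes


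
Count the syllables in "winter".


Word: "winter"
Syllable breakdown: win | ter
Counting: 2 parts
= 2 syllables


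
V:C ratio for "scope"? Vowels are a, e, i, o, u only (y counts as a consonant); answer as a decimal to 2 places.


Word: "scope"
Vowels (a,e,i,o,u): 2
Consonants: 3
Ratio = 2/3
= 0.67


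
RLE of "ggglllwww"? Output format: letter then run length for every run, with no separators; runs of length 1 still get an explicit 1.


String: "ggglllwww"
Scanning for consecutive runs:
  'g' x 3
  'l' x 3
  'w' x 3
RLE = "g3l3w3"


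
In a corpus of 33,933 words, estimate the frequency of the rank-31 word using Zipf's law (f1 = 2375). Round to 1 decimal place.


Zipf's law: f(r) = f(1) / r
f(1) = 2375
f(31) = 2375 / 31
= 76.6 occurrences


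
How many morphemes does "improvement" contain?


Word: "improvement"
Morphemes: improve / -ment
Each morpheme carries meaning
= 2 morphemes


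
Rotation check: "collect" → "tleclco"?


Word: "collect", Candidate: "tleclco"
Method: check if candidate is substring of word+word
"collectcollect" contains "tleclco"? No
Is rotation = No


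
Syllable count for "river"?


Word: "river"
Syllable breakdown: riv / er
Counting: 2 parts
= 2 syllables


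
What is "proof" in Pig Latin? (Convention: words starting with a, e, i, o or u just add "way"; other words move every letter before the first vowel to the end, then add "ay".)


Word: "proof"
Starts with consonant(s) → move to end, add 'ay'
Consonant cluster: "pr"
Pig Latin = "oofpray"


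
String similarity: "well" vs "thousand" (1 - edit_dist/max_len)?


Word 1: "well" (length 4)
Word 2: "thousand" (length 8)
One optimal edit sequence:
  1. insert 't'  (+1)
  2. insert 'h'  (+1)
  3. insert 'o'  (+1)
  4. insert 'u'  (+1)
  5. substitute 'w' -> 's'  (+1)
  6. substitute 'e' -> 'a'  (+1)
  7. substitute 'l' -> 'n'  (+1)
  8. substitute 'l' -> 'd'  (+1)
Edit distance = 8
Max length = max(4, 8) = 8
Similarity = 1 - 8/8
= 0.0000


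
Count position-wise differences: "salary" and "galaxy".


Comparing character by character (same length = 6):
  Pos 0: 's' vs 'g' !=
  Pos 1: 'a' vs 'a' =
  Pos 2: 'l' vs 'l' =
  Pos 3: 'a' vs 'a' =
  Pos 4: 'r' vs 'x' !=
  Pos 5: 'y' vs 'y' =
Hamming distance = 2


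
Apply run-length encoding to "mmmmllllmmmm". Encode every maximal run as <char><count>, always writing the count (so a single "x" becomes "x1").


String: "mmmmllllmmmm"
Scanning for consecutive runs:
  'm' x 4
  'l' x 4
  'm' x 4
RLE = "m4l4m4"


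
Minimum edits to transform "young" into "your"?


Word 1: "young" (length 5)
Word 2: "your" (length 4)
One optimal edit sequence (insert/delete/substitute each cost 1):
  1. keep 'y'
  2. keep 'o'
  3. keep 'u'
  4. delete 'n'  (+1)
  5. substitute 'g' -> 'r'  (+1)
Total edit operations: 2
Edit distance = 2


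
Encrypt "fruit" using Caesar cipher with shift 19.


Word: "fruit"
Shift: 19
Each letter → (letter + shift) mod 26:
  'f' (5) + 19 = 24 → 'y'
  'r' (17) + 19 = 10 → 'k'
  'u' (20) + 19 = 13 → 'n'
  'i' (8) + 19 = 1 → 'b'
  't' (19) + 19 = 12 → 'm'
Result = "yknbm"


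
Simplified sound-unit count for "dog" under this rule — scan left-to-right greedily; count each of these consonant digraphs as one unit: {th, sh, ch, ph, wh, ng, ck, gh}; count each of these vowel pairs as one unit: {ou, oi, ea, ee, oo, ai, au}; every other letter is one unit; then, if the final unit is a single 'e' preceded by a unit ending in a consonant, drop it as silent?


Word: "dog" (3 letters)
Left-to-right scan:
  (1) 'd' (letter)
  (2) 'o' (letter)
  (3) 'g' (letter)
Units from scan: 3
Sound units = 3 units


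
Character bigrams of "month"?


Word: "month" (length 5)
Number of bigrams = 5 - 2 + 1 = 4
  Position 0: "mo"
  Position 1: "on"
  Position 2: "nt"
  Position 3: "th"
Bigrams = "mo", "on", "nt", "th"


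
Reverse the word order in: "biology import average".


Original: "biology import average"
Words (1..n): biology | import | average
Reversed (n..1): average | import | biology
Result = "average import biology"


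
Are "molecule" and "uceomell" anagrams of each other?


Word 1: "molecule" → sorted: ceellmou
Word 2: "uceomell" → sorted: ceellmou
Same letters? ceellmou == ceellmou
Anagram = Yes


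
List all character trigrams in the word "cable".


Word: "cable" (length 5)
Number of trigrams = 5 - 3 + 1 = 3
  Position 0: "cab"
  Position 1: "abl"
  Position 2: "ble"
Trigrams = "cab", "abl", "ble"


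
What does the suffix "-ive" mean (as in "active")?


Suffix: -ive
As in: active -> act + -ive
Meaning = tending to


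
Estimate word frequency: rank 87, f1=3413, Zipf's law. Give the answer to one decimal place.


Zipf's law: f(r) = f(1) / r
f(1) = 3413
f(87) = 3413 / 87
= 39.2 occurrences


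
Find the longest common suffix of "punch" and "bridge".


Word 1: "punch"
Word 2: "bridge"
Comparing from end:
  Pos -1: 'h' != 'e' (stop)
LCS = "" (length 0)


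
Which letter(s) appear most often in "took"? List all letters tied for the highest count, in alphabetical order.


Word: "took"
Letter counts:
  'k': 1
  'o': 2
  't': 1
Maximum count = 2
Most frequent = 'o' (2 times each)


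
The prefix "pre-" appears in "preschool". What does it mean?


Prefix: pre-
As in: preschool -> pre- + school
Meaning = before


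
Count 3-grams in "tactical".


Word: "tactical" (length 8)
Number of 3-grams = length - 3 + 1 = 8 - 3 + 1
= 6


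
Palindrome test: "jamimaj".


Word: "jamimaj"
Reversed: "jamimaj"
Forward == Backward? jamimaj == jamimaj
Palindrome = Yes


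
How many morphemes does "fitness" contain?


Word: "fitness"
Morphemes: fit + -ness
Each morpheme carries meaning
= 2 morphemes


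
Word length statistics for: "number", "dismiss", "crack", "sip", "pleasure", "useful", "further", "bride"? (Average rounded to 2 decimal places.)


Lengths: "number"=6, "dismiss"=7, "crack"=5, "sip"=3, "pleasure"=8, "useful"=6, "further"=7, "bride"=5
Sum = 47, Count = 8
Average = 47/8 = 5.88
= avg=5.88, min=3, max=8


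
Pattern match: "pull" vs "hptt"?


Pattern of "pull": [0, 1, 2, 2]
Pattern of "hptt": [0, 1, 2, 2]
Patterns match
Same pattern = Yes


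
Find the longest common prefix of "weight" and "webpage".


Word 1: "weight"
Word 2: "webpage"
Comparing from start:
  Pos 0: 'w' == 'w'
  Pos 1: 'e' == 'e'
  Pos 2: 'i' != 'b' (stop)
LCP = "we" (length 2)


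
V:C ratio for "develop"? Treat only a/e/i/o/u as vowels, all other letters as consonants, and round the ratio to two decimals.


Word: "develop"
Vowels (a,e,i,o,u): 3
Consonants: 4
Ratio = 3/4
= 0.75


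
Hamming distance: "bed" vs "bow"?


Comparing character by character (same length = 3):
  Pos 0: 'b' vs 'b' =
  Pos 1: 'e' vs 'o' !=
  Pos 2: 'd' vs 'w' !=
Hamming distance = 2


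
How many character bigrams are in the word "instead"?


Word: "instead" (length 7)
Number of 2-grams = length - 2 + 1 = 7 - 2 + 1
= 6


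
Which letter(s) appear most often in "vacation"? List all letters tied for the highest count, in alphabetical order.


Word: "vacation"
Letter counts:
  'a': 2
  'c': 1
  'i': 1
  'n': 1
  'o': 1
  't': 1
  'v': 1
Maximum count = 2
Most frequent = 'a' (2 times each)


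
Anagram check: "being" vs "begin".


Word 1: "being" → sorted: begin
Word 2: "begin" → sorted: begin
Same letters? begin == begin
Anagram = Yes


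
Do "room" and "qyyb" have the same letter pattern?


Pattern of "room": [0, 1, 1, 2]
Pattern of "qyyb": [0, 1, 1, 2]
Patterns match
Same pattern = Yes


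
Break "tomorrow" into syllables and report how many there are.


Word: "tomorrow"
Syllable breakdown: to | mor | row
Counting: 3 parts
= 3 syllables


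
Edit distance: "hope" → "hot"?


Word 1: "hope" (length 4)
Word 2: "hot" (length 3)
One optimal edit sequence (insert/delete/substitute each cost 1):
  1. keep 'h'
  2. keep 'o'
  3. delete 'p'  (+1)
  4. substitute 'e' -> 't'  (+1)
Total edit operations: 2
Edit distance = 2


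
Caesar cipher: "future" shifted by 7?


Word: "future"
Shift: 7
Each letter → (letter + shift) mod 26:
  'f' (5) + 7 = 12 → 'm'
  'u' (20) + 7 = 1 → 'b'
  't' (19) + 7 = 0 → 'a'
  'u' (20) + 7 = 1 → 'b'
  'r' (17) + 7 = 24 → 'y'
  'e' (4) + 7 = 11 → 'l'
Result = "mbabyl"


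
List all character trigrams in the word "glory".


Word: "glory" (length 5)
Number of trigrams = 5 - 3 + 1 = 3
  Position 0: "glo"
  Position 1: "lor"
  Position 2: "ory"
Trigrams = "glo", "lor", "ory"


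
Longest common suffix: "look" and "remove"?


Word 1: "look"
Word 2: "remove"
Comparing from end:
  Pos -1: 'k' != 'e' (stop)
LCS = "" (length 0)


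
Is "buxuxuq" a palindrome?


Word: "buxuxuq"
Reversed: "quxuxub"
Forward == Backward? buxuxuq != quxuxub
Palindrome = No


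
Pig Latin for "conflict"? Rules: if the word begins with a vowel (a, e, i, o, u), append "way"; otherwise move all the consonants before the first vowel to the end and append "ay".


Word: "conflict"
Starts with consonant(s) → move to end, add 'ay'
Consonant cluster: "c"
Pig Latin = "onflictcay"


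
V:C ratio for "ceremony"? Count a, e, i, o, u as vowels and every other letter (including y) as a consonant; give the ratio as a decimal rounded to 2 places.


Word: "ceremony"
Vowels (a,e,i,o,u): 3
Consonants: 5
Ratio = 3/5
= 0.60


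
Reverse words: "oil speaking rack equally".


Original: "oil speaking rack equally"
Words (1..n): oil | speaking | rack | equally
Reversed (n..1): equally | rack | speaking | oil
Result = "equally rack speaking oil"


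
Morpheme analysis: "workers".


Word: "workers"
Morphemes: work + -er + -s
Each morpheme carries meaning
= 3 morphemes


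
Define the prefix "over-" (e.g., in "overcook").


Prefix: over-
Example: overcook (over- + cook)
Meaning = excessive


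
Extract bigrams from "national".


Word: "national" (length 8)
Number of bigrams = 8 - 2 + 1 = 7
  Position 0: "na"
  Position 1: "at"
  Position 2: "ti"
  Position 3: "io"
  Position 4: "on"
  Position 5: "na"
  Position 6: "al"
Bigrams = "na", "at", "ti", "io", "on", "na", "al"


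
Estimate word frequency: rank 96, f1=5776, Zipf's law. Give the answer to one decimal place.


Zipf's law: f(r) = f(1) / r
f(1) = 5776
f(96) = 5776 / 96
= 60.2 occurrences


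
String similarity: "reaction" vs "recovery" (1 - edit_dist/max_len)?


Word 1: "reaction" (length 8)
Word 2: "recovery" (length 8)
One optimal edit sequence:
  1. keep 'r'
  2. keep 'e'
  3. substitute 'a' -> 'c'  (+1)
  4. substitute 'c' -> 'o'  (+1)
  5. substitute 't' -> 'v'  (+1)
  6. substitute 'i' -> 'e'  (+1)
  7. substitute 'o' -> 'r'  (+1)
  8. substitute 'n' -> 'y'  (+1)
Edit distance = 6
Max length = max(8, 8) = 8
Similarity = 1 - 6/8
= 0.2500


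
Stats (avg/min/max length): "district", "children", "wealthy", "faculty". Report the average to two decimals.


Lengths: "district"=8, "children"=8, "wealthy"=7, "faculty"=7
Sum = 30, Count = 4
Average = 30/4 = 7.50
= avg=7.50, min=7, max=8


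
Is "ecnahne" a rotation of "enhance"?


Word: "enhance", Candidate: "ecnahne"
Method: check if candidate is substring of word+word
"enhanceenhance" contains "ecnahne"? No
Is rotation = No


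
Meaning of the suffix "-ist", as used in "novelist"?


Suffix: -ist
Example: novelist = novel + -ist
Meaning = one who practices


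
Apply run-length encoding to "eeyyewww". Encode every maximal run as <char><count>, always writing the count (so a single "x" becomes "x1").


String: "eeyyewww"
Scanning for consecutive runs:
  'e' x 2
  'y' x 2
  'e' x 1
  'w' x 3
RLE = "e2y2e1w3"


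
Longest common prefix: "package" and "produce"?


Word 1: "package"
Word 2: "produce"
Comparing from start:
  Pos 0: 'p' == 'p'
  Pos 1: 'a' != 'r' (stop)
LCP = "p" (length 1)


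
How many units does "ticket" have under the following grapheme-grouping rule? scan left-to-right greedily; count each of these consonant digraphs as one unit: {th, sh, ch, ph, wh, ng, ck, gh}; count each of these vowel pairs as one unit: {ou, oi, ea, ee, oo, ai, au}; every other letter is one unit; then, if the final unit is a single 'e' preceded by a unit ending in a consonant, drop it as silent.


Word: "ticket" (6 letters)
Left-to-right scan:
  [1] 't' (letter)
  [2] 'i' (letter)
  [3] 'ck' (digraph)
  [4] 'e' (letter)
  [5] 't' (letter)
Units from scan: 5
Sound units = 5 units


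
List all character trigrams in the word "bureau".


Word: "bureau" (length 6)
Number of trigrams = 6 - 3 + 1 = 4
  Position 0: "bur"
  Position 1: "ure"
  Position 2: "rea"
  Position 3: "eau"
Trigrams = "bur", "ure", "rea", "eau"


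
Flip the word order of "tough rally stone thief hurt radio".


Original: "tough rally stone thief hurt radio"
Words (1..n): tough | rally | stone | thief | hurt | radio
Reversed (n..1): radio | hurt | thief | stone | rally | tough
Result = "radio hurt thief stone rally tough"


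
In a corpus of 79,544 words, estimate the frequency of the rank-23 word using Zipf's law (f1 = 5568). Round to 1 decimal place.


Zipf's law: f(r) = f(1) / r
f(1) = 5568
f(23) = 5568 / 23
= 242.1 occurrences


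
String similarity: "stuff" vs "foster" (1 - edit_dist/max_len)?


Word 1: "stuff" (length 5)
Word 2: "foster" (length 6)
One optimal edit sequence:
  1. insert 'f'  (+1)
  2. insert 'o'  (+1)
  3. keep 's'
  4. keep 't'
  5. delete 'u'  (+1)
  6. substitute 'f' -> 'e'  (+1)
  7. substitute 'f' -> 'r'  (+1)
Edit distance = 5
Max length = max(5, 6) = 6
Similarity = 1 - 5/6
= 0.1667


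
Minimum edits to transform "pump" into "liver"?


Word 1: "pump" (length 4)
Word 2: "liver" (length 5)
One optimal edit sequence (insert/delete/substitute each cost 1):
  1. insert 'l'  (+1)
  2. substitute 'p' -> 'i'  (+1)
  3. substitute 'u' -> 'v'  (+1)
  4. substitute 'm' -> 'e'  (+1)
  5. substitute 'p' -> 'r'  (+1)
Total edit operations: 5
Edit distance = 5


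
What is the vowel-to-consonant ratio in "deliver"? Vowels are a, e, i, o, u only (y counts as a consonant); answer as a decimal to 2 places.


Word: "deliver"
Vowels (a,e,i,o,u): 3
Consonants: 4
Ratio = 3/4
= 0.75


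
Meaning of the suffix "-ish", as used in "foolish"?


Suffix: -ish
Example: foolish = fool + -ish
Meaning = somewhat / having the qualities of


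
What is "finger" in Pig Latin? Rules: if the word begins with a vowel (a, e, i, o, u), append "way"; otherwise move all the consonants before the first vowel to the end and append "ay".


Word: "finger"
Starts with consonant(s) → move to end, add 'ay'
Consonant cluster: "f"
Pig Latin = "ingerfay"


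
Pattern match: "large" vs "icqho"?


Pattern of "large": [0, 1, 2, 3, 4]
Pattern of "icqho": [0, 1, 2, 3, 4]
Patterns match
Same pattern = Yes


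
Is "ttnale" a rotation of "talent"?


Word: "talent", Candidate: "ttnale"
Method: check if candidate is substring of word+word
"talenttalent" contains "ttnale"? No
Is rotation = No
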